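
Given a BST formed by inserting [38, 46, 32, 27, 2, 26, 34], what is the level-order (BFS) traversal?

Tree insertion order: [38, 46, 32, 27, 2, 26, 34]
Tree (level-order array): [38, 32, 46, 27, 34, None, None, 2, None, None, None, None, 26]
BFS from the root, enqueuing left then right child of each popped node:
  queue [38] -> pop 38, enqueue [32, 46], visited so far: [38]
  queue [32, 46] -> pop 32, enqueue [27, 34], visited so far: [38, 32]
  queue [46, 27, 34] -> pop 46, enqueue [none], visited so far: [38, 32, 46]
  queue [27, 34] -> pop 27, enqueue [2], visited so far: [38, 32, 46, 27]
  queue [34, 2] -> pop 34, enqueue [none], visited so far: [38, 32, 46, 27, 34]
  queue [2] -> pop 2, enqueue [26], visited so far: [38, 32, 46, 27, 34, 2]
  queue [26] -> pop 26, enqueue [none], visited so far: [38, 32, 46, 27, 34, 2, 26]
Result: [38, 32, 46, 27, 34, 2, 26]


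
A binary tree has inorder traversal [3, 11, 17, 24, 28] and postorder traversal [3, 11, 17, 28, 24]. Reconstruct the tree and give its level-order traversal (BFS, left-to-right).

Inorder:   [3, 11, 17, 24, 28]
Postorder: [3, 11, 17, 28, 24]
Algorithm: postorder visits root last, so walk postorder right-to-left;
each value is the root of the current inorder slice — split it at that
value, recurse on the right subtree first, then the left.
Recursive splits:
  root=24; inorder splits into left=[3, 11, 17], right=[28]
  root=28; inorder splits into left=[], right=[]
  root=17; inorder splits into left=[3, 11], right=[]
  root=11; inorder splits into left=[3], right=[]
  root=3; inorder splits into left=[], right=[]
Reconstructed level-order: [24, 17, 28, 11, 3]


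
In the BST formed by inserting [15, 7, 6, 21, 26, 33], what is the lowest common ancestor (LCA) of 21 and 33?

Tree insertion order: [15, 7, 6, 21, 26, 33]
Tree (level-order array): [15, 7, 21, 6, None, None, 26, None, None, None, 33]
In a BST, the LCA of p=21, q=33 is the first node v on the
root-to-leaf path with p <= v <= q (go left if both < v, right if both > v).
Walk from root:
  at 15: both 21 and 33 > 15, go right
  at 21: 21 <= 21 <= 33, this is the LCA
LCA = 21


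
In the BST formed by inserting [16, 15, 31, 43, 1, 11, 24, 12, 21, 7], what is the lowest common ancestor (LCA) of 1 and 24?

Tree insertion order: [16, 15, 31, 43, 1, 11, 24, 12, 21, 7]
Tree (level-order array): [16, 15, 31, 1, None, 24, 43, None, 11, 21, None, None, None, 7, 12]
In a BST, the LCA of p=1, q=24 is the first node v on the
root-to-leaf path with p <= v <= q (go left if both < v, right if both > v).
Walk from root:
  at 16: 1 <= 16 <= 24, this is the LCA
LCA = 16


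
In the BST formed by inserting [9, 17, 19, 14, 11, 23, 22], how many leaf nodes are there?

Tree built from: [9, 17, 19, 14, 11, 23, 22]
Tree (level-order array): [9, None, 17, 14, 19, 11, None, None, 23, None, None, 22]
Rule: A leaf has 0 children.
Per-node child counts:
  node 9: 1 child(ren)
  node 17: 2 child(ren)
  node 14: 1 child(ren)
  node 11: 0 child(ren)
  node 19: 1 child(ren)
  node 23: 1 child(ren)
  node 22: 0 child(ren)
Matching nodes: [11, 22]
Count of leaf nodes: 2


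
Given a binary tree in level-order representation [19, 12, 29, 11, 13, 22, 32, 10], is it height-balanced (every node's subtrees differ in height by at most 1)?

Tree (level-order array): [19, 12, 29, 11, 13, 22, 32, 10]
Definition: a tree is height-balanced if, at every node, |h(left) - h(right)| <= 1 (empty subtree has height -1).
Bottom-up per-node check:
  node 10: h_left=-1, h_right=-1, diff=0 [OK], height=0
  node 11: h_left=0, h_right=-1, diff=1 [OK], height=1
  node 13: h_left=-1, h_right=-1, diff=0 [OK], height=0
  node 12: h_left=1, h_right=0, diff=1 [OK], height=2
  node 22: h_left=-1, h_right=-1, diff=0 [OK], height=0
  node 32: h_left=-1, h_right=-1, diff=0 [OK], height=0
  node 29: h_left=0, h_right=0, diff=0 [OK], height=1
  node 19: h_left=2, h_right=1, diff=1 [OK], height=3
All nodes satisfy the balance condition.
Result: Balanced


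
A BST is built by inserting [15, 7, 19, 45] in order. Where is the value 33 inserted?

Starting tree (level order): [15, 7, 19, None, None, None, 45]
Insertion path: 15 -> 19 -> 45
Result: insert 33 as left child of 45
Final tree (level order): [15, 7, 19, None, None, None, 45, 33]


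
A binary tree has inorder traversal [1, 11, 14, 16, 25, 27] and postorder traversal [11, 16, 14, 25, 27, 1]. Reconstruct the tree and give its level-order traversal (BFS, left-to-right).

Inorder:   [1, 11, 14, 16, 25, 27]
Postorder: [11, 16, 14, 25, 27, 1]
Algorithm: postorder visits root last, so walk postorder right-to-left;
each value is the root of the current inorder slice — split it at that
value, recurse on the right subtree first, then the left.
Recursive splits:
  root=1; inorder splits into left=[], right=[11, 14, 16, 25, 27]
  root=27; inorder splits into left=[11, 14, 16, 25], right=[]
  root=25; inorder splits into left=[11, 14, 16], right=[]
  root=14; inorder splits into left=[11], right=[16]
  root=16; inorder splits into left=[], right=[]
  root=11; inorder splits into left=[], right=[]
Reconstructed level-order: [1, 27, 25, 14, 11, 16]


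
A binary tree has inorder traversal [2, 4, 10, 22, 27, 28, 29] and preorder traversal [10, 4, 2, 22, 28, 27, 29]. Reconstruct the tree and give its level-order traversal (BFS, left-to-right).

Inorder:  [2, 4, 10, 22, 27, 28, 29]
Preorder: [10, 4, 2, 22, 28, 27, 29]
Algorithm: preorder visits root first, so consume preorder in order;
for each root, split the current inorder slice at that value into
left-subtree inorder and right-subtree inorder, then recurse.
Recursive splits:
  root=10; inorder splits into left=[2, 4], right=[22, 27, 28, 29]
  root=4; inorder splits into left=[2], right=[]
  root=2; inorder splits into left=[], right=[]
  root=22; inorder splits into left=[], right=[27, 28, 29]
  root=28; inorder splits into left=[27], right=[29]
  root=27; inorder splits into left=[], right=[]
  root=29; inorder splits into left=[], right=[]
Reconstructed level-order: [10, 4, 22, 2, 28, 27, 29]


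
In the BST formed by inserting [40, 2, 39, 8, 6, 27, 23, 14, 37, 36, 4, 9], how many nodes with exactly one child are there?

Tree built from: [40, 2, 39, 8, 6, 27, 23, 14, 37, 36, 4, 9]
Tree (level-order array): [40, 2, None, None, 39, 8, None, 6, 27, 4, None, 23, 37, None, None, 14, None, 36, None, 9]
Rule: These are nodes with exactly 1 non-null child.
Per-node child counts:
  node 40: 1 child(ren)
  node 2: 1 child(ren)
  node 39: 1 child(ren)
  node 8: 2 child(ren)
  node 6: 1 child(ren)
  node 4: 0 child(ren)
  node 27: 2 child(ren)
  node 23: 1 child(ren)
  node 14: 1 child(ren)
  node 9: 0 child(ren)
  node 37: 1 child(ren)
  node 36: 0 child(ren)
Matching nodes: [40, 2, 39, 6, 23, 14, 37]
Count of nodes with exactly one child: 7


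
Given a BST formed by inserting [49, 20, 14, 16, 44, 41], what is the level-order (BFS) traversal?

Tree insertion order: [49, 20, 14, 16, 44, 41]
Tree (level-order array): [49, 20, None, 14, 44, None, 16, 41]
BFS from the root, enqueuing left then right child of each popped node:
  queue [49] -> pop 49, enqueue [20], visited so far: [49]
  queue [20] -> pop 20, enqueue [14, 44], visited so far: [49, 20]
  queue [14, 44] -> pop 14, enqueue [16], visited so far: [49, 20, 14]
  queue [44, 16] -> pop 44, enqueue [41], visited so far: [49, 20, 14, 44]
  queue [16, 41] -> pop 16, enqueue [none], visited so far: [49, 20, 14, 44, 16]
  queue [41] -> pop 41, enqueue [none], visited so far: [49, 20, 14, 44, 16, 41]
Result: [49, 20, 14, 44, 16, 41]


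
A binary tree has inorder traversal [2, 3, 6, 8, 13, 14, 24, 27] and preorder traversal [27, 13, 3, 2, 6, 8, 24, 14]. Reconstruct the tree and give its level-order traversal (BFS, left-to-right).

Inorder:  [2, 3, 6, 8, 13, 14, 24, 27]
Preorder: [27, 13, 3, 2, 6, 8, 24, 14]
Algorithm: preorder visits root first, so consume preorder in order;
for each root, split the current inorder slice at that value into
left-subtree inorder and right-subtree inorder, then recurse.
Recursive splits:
  root=27; inorder splits into left=[2, 3, 6, 8, 13, 14, 24], right=[]
  root=13; inorder splits into left=[2, 3, 6, 8], right=[14, 24]
  root=3; inorder splits into left=[2], right=[6, 8]
  root=2; inorder splits into left=[], right=[]
  root=6; inorder splits into left=[], right=[8]
  root=8; inorder splits into left=[], right=[]
  root=24; inorder splits into left=[14], right=[]
  root=14; inorder splits into left=[], right=[]
Reconstructed level-order: [27, 13, 3, 24, 2, 6, 14, 8]


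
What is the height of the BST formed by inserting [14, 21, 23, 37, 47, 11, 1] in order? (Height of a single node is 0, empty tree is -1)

Insertion order: [14, 21, 23, 37, 47, 11, 1]
Tree (level-order array): [14, 11, 21, 1, None, None, 23, None, None, None, 37, None, 47]
Compute height bottom-up (empty subtree = -1):
  height(1) = 1 + max(-1, -1) = 0
  height(11) = 1 + max(0, -1) = 1
  height(47) = 1 + max(-1, -1) = 0
  height(37) = 1 + max(-1, 0) = 1
  height(23) = 1 + max(-1, 1) = 2
  height(21) = 1 + max(-1, 2) = 3
  height(14) = 1 + max(1, 3) = 4
Height = 4


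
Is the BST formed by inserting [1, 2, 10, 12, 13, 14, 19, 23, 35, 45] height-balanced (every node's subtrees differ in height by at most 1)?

Tree (level-order array): [1, None, 2, None, 10, None, 12, None, 13, None, 14, None, 19, None, 23, None, 35, None, 45]
Definition: a tree is height-balanced if, at every node, |h(left) - h(right)| <= 1 (empty subtree has height -1).
Bottom-up per-node check:
  node 45: h_left=-1, h_right=-1, diff=0 [OK], height=0
  node 35: h_left=-1, h_right=0, diff=1 [OK], height=1
  node 23: h_left=-1, h_right=1, diff=2 [FAIL (|-1-1|=2 > 1)], height=2
  node 19: h_left=-1, h_right=2, diff=3 [FAIL (|-1-2|=3 > 1)], height=3
  node 14: h_left=-1, h_right=3, diff=4 [FAIL (|-1-3|=4 > 1)], height=4
  node 13: h_left=-1, h_right=4, diff=5 [FAIL (|-1-4|=5 > 1)], height=5
  node 12: h_left=-1, h_right=5, diff=6 [FAIL (|-1-5|=6 > 1)], height=6
  node 10: h_left=-1, h_right=6, diff=7 [FAIL (|-1-6|=7 > 1)], height=7
  node 2: h_left=-1, h_right=7, diff=8 [FAIL (|-1-7|=8 > 1)], height=8
  node 1: h_left=-1, h_right=8, diff=9 [FAIL (|-1-8|=9 > 1)], height=9
Node 23 violates the condition: |-1 - 1| = 2 > 1.
Result: Not balanced


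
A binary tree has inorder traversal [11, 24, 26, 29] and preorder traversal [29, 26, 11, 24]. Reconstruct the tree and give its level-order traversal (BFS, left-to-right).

Inorder:  [11, 24, 26, 29]
Preorder: [29, 26, 11, 24]
Algorithm: preorder visits root first, so consume preorder in order;
for each root, split the current inorder slice at that value into
left-subtree inorder and right-subtree inorder, then recurse.
Recursive splits:
  root=29; inorder splits into left=[11, 24, 26], right=[]
  root=26; inorder splits into left=[11, 24], right=[]
  root=11; inorder splits into left=[], right=[24]
  root=24; inorder splits into left=[], right=[]
Reconstructed level-order: [29, 26, 11, 24]


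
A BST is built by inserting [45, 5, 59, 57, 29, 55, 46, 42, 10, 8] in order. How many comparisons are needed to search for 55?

Search path for 55: 45 -> 59 -> 57 -> 55
Found: True
Comparisons: 4


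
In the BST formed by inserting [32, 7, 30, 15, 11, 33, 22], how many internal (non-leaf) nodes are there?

Tree built from: [32, 7, 30, 15, 11, 33, 22]
Tree (level-order array): [32, 7, 33, None, 30, None, None, 15, None, 11, 22]
Rule: An internal node has at least one child.
Per-node child counts:
  node 32: 2 child(ren)
  node 7: 1 child(ren)
  node 30: 1 child(ren)
  node 15: 2 child(ren)
  node 11: 0 child(ren)
  node 22: 0 child(ren)
  node 33: 0 child(ren)
Matching nodes: [32, 7, 30, 15]
Count of internal (non-leaf) nodes: 4


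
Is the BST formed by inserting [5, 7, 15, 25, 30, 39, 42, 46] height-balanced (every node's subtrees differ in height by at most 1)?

Tree (level-order array): [5, None, 7, None, 15, None, 25, None, 30, None, 39, None, 42, None, 46]
Definition: a tree is height-balanced if, at every node, |h(left) - h(right)| <= 1 (empty subtree has height -1).
Bottom-up per-node check:
  node 46: h_left=-1, h_right=-1, diff=0 [OK], height=0
  node 42: h_left=-1, h_right=0, diff=1 [OK], height=1
  node 39: h_left=-1, h_right=1, diff=2 [FAIL (|-1-1|=2 > 1)], height=2
  node 30: h_left=-1, h_right=2, diff=3 [FAIL (|-1-2|=3 > 1)], height=3
  node 25: h_left=-1, h_right=3, diff=4 [FAIL (|-1-3|=4 > 1)], height=4
  node 15: h_left=-1, h_right=4, diff=5 [FAIL (|-1-4|=5 > 1)], height=5
  node 7: h_left=-1, h_right=5, diff=6 [FAIL (|-1-5|=6 > 1)], height=6
  node 5: h_left=-1, h_right=6, diff=7 [FAIL (|-1-6|=7 > 1)], height=7
Node 39 violates the condition: |-1 - 1| = 2 > 1.
Result: Not balanced


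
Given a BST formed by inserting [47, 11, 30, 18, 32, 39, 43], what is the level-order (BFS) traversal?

Tree insertion order: [47, 11, 30, 18, 32, 39, 43]
Tree (level-order array): [47, 11, None, None, 30, 18, 32, None, None, None, 39, None, 43]
BFS from the root, enqueuing left then right child of each popped node:
  queue [47] -> pop 47, enqueue [11], visited so far: [47]
  queue [11] -> pop 11, enqueue [30], visited so far: [47, 11]
  queue [30] -> pop 30, enqueue [18, 32], visited so far: [47, 11, 30]
  queue [18, 32] -> pop 18, enqueue [none], visited so far: [47, 11, 30, 18]
  queue [32] -> pop 32, enqueue [39], visited so far: [47, 11, 30, 18, 32]
  queue [39] -> pop 39, enqueue [43], visited so far: [47, 11, 30, 18, 32, 39]
  queue [43] -> pop 43, enqueue [none], visited so far: [47, 11, 30, 18, 32, 39, 43]
Result: [47, 11, 30, 18, 32, 39, 43]


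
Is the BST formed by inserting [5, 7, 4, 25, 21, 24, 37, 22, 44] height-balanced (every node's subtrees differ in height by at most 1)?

Tree (level-order array): [5, 4, 7, None, None, None, 25, 21, 37, None, 24, None, 44, 22]
Definition: a tree is height-balanced if, at every node, |h(left) - h(right)| <= 1 (empty subtree has height -1).
Bottom-up per-node check:
  node 4: h_left=-1, h_right=-1, diff=0 [OK], height=0
  node 22: h_left=-1, h_right=-1, diff=0 [OK], height=0
  node 24: h_left=0, h_right=-1, diff=1 [OK], height=1
  node 21: h_left=-1, h_right=1, diff=2 [FAIL (|-1-1|=2 > 1)], height=2
  node 44: h_left=-1, h_right=-1, diff=0 [OK], height=0
  node 37: h_left=-1, h_right=0, diff=1 [OK], height=1
  node 25: h_left=2, h_right=1, diff=1 [OK], height=3
  node 7: h_left=-1, h_right=3, diff=4 [FAIL (|-1-3|=4 > 1)], height=4
  node 5: h_left=0, h_right=4, diff=4 [FAIL (|0-4|=4 > 1)], height=5
Node 21 violates the condition: |-1 - 1| = 2 > 1.
Result: Not balanced


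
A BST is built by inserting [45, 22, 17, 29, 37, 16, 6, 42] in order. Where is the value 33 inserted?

Starting tree (level order): [45, 22, None, 17, 29, 16, None, None, 37, 6, None, None, 42]
Insertion path: 45 -> 22 -> 29 -> 37
Result: insert 33 as left child of 37
Final tree (level order): [45, 22, None, 17, 29, 16, None, None, 37, 6, None, 33, 42]


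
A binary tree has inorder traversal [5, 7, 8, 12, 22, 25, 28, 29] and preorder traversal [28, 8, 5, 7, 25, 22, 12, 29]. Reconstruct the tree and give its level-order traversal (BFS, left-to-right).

Inorder:  [5, 7, 8, 12, 22, 25, 28, 29]
Preorder: [28, 8, 5, 7, 25, 22, 12, 29]
Algorithm: preorder visits root first, so consume preorder in order;
for each root, split the current inorder slice at that value into
left-subtree inorder and right-subtree inorder, then recurse.
Recursive splits:
  root=28; inorder splits into left=[5, 7, 8, 12, 22, 25], right=[29]
  root=8; inorder splits into left=[5, 7], right=[12, 22, 25]
  root=5; inorder splits into left=[], right=[7]
  root=7; inorder splits into left=[], right=[]
  root=25; inorder splits into left=[12, 22], right=[]
  root=22; inorder splits into left=[12], right=[]
  root=12; inorder splits into left=[], right=[]
  root=29; inorder splits into left=[], right=[]
Reconstructed level-order: [28, 8, 29, 5, 25, 7, 22, 12]


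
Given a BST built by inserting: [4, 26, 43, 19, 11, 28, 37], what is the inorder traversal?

Tree insertion order: [4, 26, 43, 19, 11, 28, 37]
Tree (level-order array): [4, None, 26, 19, 43, 11, None, 28, None, None, None, None, 37]
Inorder traversal: [4, 11, 19, 26, 28, 37, 43]


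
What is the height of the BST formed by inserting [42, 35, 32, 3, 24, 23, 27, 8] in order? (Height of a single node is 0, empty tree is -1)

Insertion order: [42, 35, 32, 3, 24, 23, 27, 8]
Tree (level-order array): [42, 35, None, 32, None, 3, None, None, 24, 23, 27, 8]
Compute height bottom-up (empty subtree = -1):
  height(8) = 1 + max(-1, -1) = 0
  height(23) = 1 + max(0, -1) = 1
  height(27) = 1 + max(-1, -1) = 0
  height(24) = 1 + max(1, 0) = 2
  height(3) = 1 + max(-1, 2) = 3
  height(32) = 1 + max(3, -1) = 4
  height(35) = 1 + max(4, -1) = 5
  height(42) = 1 + max(5, -1) = 6
Height = 6


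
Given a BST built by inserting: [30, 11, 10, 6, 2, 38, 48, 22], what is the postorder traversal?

Tree insertion order: [30, 11, 10, 6, 2, 38, 48, 22]
Tree (level-order array): [30, 11, 38, 10, 22, None, 48, 6, None, None, None, None, None, 2]
Postorder traversal: [2, 6, 10, 22, 11, 48, 38, 30]


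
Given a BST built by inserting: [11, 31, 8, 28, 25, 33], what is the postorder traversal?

Tree insertion order: [11, 31, 8, 28, 25, 33]
Tree (level-order array): [11, 8, 31, None, None, 28, 33, 25]
Postorder traversal: [8, 25, 28, 33, 31, 11]


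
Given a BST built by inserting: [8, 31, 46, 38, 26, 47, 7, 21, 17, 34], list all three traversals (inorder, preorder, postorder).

Tree insertion order: [8, 31, 46, 38, 26, 47, 7, 21, 17, 34]
Tree (level-order array): [8, 7, 31, None, None, 26, 46, 21, None, 38, 47, 17, None, 34]
Inorder (L, root, R): [7, 8, 17, 21, 26, 31, 34, 38, 46, 47]
Preorder (root, L, R): [8, 7, 31, 26, 21, 17, 46, 38, 34, 47]
Postorder (L, R, root): [7, 17, 21, 26, 34, 38, 47, 46, 31, 8]


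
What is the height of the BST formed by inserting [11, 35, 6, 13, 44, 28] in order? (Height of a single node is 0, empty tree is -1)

Insertion order: [11, 35, 6, 13, 44, 28]
Tree (level-order array): [11, 6, 35, None, None, 13, 44, None, 28]
Compute height bottom-up (empty subtree = -1):
  height(6) = 1 + max(-1, -1) = 0
  height(28) = 1 + max(-1, -1) = 0
  height(13) = 1 + max(-1, 0) = 1
  height(44) = 1 + max(-1, -1) = 0
  height(35) = 1 + max(1, 0) = 2
  height(11) = 1 + max(0, 2) = 3
Height = 3


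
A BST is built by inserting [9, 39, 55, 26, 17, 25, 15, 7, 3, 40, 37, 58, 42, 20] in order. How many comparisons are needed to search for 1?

Search path for 1: 9 -> 7 -> 3
Found: False
Comparisons: 3


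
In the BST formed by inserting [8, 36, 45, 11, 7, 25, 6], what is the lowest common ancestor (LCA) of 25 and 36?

Tree insertion order: [8, 36, 45, 11, 7, 25, 6]
Tree (level-order array): [8, 7, 36, 6, None, 11, 45, None, None, None, 25]
In a BST, the LCA of p=25, q=36 is the first node v on the
root-to-leaf path with p <= v <= q (go left if both < v, right if both > v).
Walk from root:
  at 8: both 25 and 36 > 8, go right
  at 36: 25 <= 36 <= 36, this is the LCA
LCA = 36


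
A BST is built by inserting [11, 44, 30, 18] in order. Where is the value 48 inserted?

Starting tree (level order): [11, None, 44, 30, None, 18]
Insertion path: 11 -> 44
Result: insert 48 as right child of 44
Final tree (level order): [11, None, 44, 30, 48, 18]


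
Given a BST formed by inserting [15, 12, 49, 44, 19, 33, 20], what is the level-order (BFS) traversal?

Tree insertion order: [15, 12, 49, 44, 19, 33, 20]
Tree (level-order array): [15, 12, 49, None, None, 44, None, 19, None, None, 33, 20]
BFS from the root, enqueuing left then right child of each popped node:
  queue [15] -> pop 15, enqueue [12, 49], visited so far: [15]
  queue [12, 49] -> pop 12, enqueue [none], visited so far: [15, 12]
  queue [49] -> pop 49, enqueue [44], visited so far: [15, 12, 49]
  queue [44] -> pop 44, enqueue [19], visited so far: [15, 12, 49, 44]
  queue [19] -> pop 19, enqueue [33], visited so far: [15, 12, 49, 44, 19]
  queue [33] -> pop 33, enqueue [20], visited so far: [15, 12, 49, 44, 19, 33]
  queue [20] -> pop 20, enqueue [none], visited so far: [15, 12, 49, 44, 19, 33, 20]
Result: [15, 12, 49, 44, 19, 33, 20]


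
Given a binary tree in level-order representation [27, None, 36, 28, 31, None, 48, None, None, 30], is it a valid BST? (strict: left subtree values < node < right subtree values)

Level-order array: [27, None, 36, 28, 31, None, 48, None, None, 30]
Validate using subtree bounds (lo, hi): at each node, require lo < value < hi,
then recurse left with hi=value and right with lo=value.
Preorder trace (stopping at first violation):
  at node 27 with bounds (-inf, +inf): OK
  at node 36 with bounds (27, +inf): OK
  at node 28 with bounds (27, 36): OK
  at node 48 with bounds (28, 36): VIOLATION
Node 48 violates its bound: not (28 < 48 < 36).
Result: Not a valid BST


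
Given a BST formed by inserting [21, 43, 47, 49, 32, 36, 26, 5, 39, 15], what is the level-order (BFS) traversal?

Tree insertion order: [21, 43, 47, 49, 32, 36, 26, 5, 39, 15]
Tree (level-order array): [21, 5, 43, None, 15, 32, 47, None, None, 26, 36, None, 49, None, None, None, 39]
BFS from the root, enqueuing left then right child of each popped node:
  queue [21] -> pop 21, enqueue [5, 43], visited so far: [21]
  queue [5, 43] -> pop 5, enqueue [15], visited so far: [21, 5]
  queue [43, 15] -> pop 43, enqueue [32, 47], visited so far: [21, 5, 43]
  queue [15, 32, 47] -> pop 15, enqueue [none], visited so far: [21, 5, 43, 15]
  queue [32, 47] -> pop 32, enqueue [26, 36], visited so far: [21, 5, 43, 15, 32]
  queue [47, 26, 36] -> pop 47, enqueue [49], visited so far: [21, 5, 43, 15, 32, 47]
  queue [26, 36, 49] -> pop 26, enqueue [none], visited so far: [21, 5, 43, 15, 32, 47, 26]
  queue [36, 49] -> pop 36, enqueue [39], visited so far: [21, 5, 43, 15, 32, 47, 26, 36]
  queue [49, 39] -> pop 49, enqueue [none], visited so far: [21, 5, 43, 15, 32, 47, 26, 36, 49]
  queue [39] -> pop 39, enqueue [none], visited so far: [21, 5, 43, 15, 32, 47, 26, 36, 49, 39]
Result: [21, 5, 43, 15, 32, 47, 26, 36, 49, 39]


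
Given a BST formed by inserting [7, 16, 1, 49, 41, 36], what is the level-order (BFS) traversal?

Tree insertion order: [7, 16, 1, 49, 41, 36]
Tree (level-order array): [7, 1, 16, None, None, None, 49, 41, None, 36]
BFS from the root, enqueuing left then right child of each popped node:
  queue [7] -> pop 7, enqueue [1, 16], visited so far: [7]
  queue [1, 16] -> pop 1, enqueue [none], visited so far: [7, 1]
  queue [16] -> pop 16, enqueue [49], visited so far: [7, 1, 16]
  queue [49] -> pop 49, enqueue [41], visited so far: [7, 1, 16, 49]
  queue [41] -> pop 41, enqueue [36], visited so far: [7, 1, 16, 49, 41]
  queue [36] -> pop 36, enqueue [none], visited so far: [7, 1, 16, 49, 41, 36]
Result: [7, 1, 16, 49, 41, 36]


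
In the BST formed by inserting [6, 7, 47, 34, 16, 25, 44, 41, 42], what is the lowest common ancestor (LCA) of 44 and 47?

Tree insertion order: [6, 7, 47, 34, 16, 25, 44, 41, 42]
Tree (level-order array): [6, None, 7, None, 47, 34, None, 16, 44, None, 25, 41, None, None, None, None, 42]
In a BST, the LCA of p=44, q=47 is the first node v on the
root-to-leaf path with p <= v <= q (go left if both < v, right if both > v).
Walk from root:
  at 6: both 44 and 47 > 6, go right
  at 7: both 44 and 47 > 7, go right
  at 47: 44 <= 47 <= 47, this is the LCA
LCA = 47


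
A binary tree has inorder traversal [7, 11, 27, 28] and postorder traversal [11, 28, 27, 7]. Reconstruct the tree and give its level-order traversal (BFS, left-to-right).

Inorder:   [7, 11, 27, 28]
Postorder: [11, 28, 27, 7]
Algorithm: postorder visits root last, so walk postorder right-to-left;
each value is the root of the current inorder slice — split it at that
value, recurse on the right subtree first, then the left.
Recursive splits:
  root=7; inorder splits into left=[], right=[11, 27, 28]
  root=27; inorder splits into left=[11], right=[28]
  root=28; inorder splits into left=[], right=[]
  root=11; inorder splits into left=[], right=[]
Reconstructed level-order: [7, 27, 11, 28]


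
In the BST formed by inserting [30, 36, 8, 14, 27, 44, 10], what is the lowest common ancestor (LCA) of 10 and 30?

Tree insertion order: [30, 36, 8, 14, 27, 44, 10]
Tree (level-order array): [30, 8, 36, None, 14, None, 44, 10, 27]
In a BST, the LCA of p=10, q=30 is the first node v on the
root-to-leaf path with p <= v <= q (go left if both < v, right if both > v).
Walk from root:
  at 30: 10 <= 30 <= 30, this is the LCA
LCA = 30


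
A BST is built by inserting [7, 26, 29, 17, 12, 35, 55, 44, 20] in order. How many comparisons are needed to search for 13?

Search path for 13: 7 -> 26 -> 17 -> 12
Found: False
Comparisons: 4


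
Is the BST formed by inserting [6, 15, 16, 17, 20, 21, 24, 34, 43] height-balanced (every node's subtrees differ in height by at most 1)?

Tree (level-order array): [6, None, 15, None, 16, None, 17, None, 20, None, 21, None, 24, None, 34, None, 43]
Definition: a tree is height-balanced if, at every node, |h(left) - h(right)| <= 1 (empty subtree has height -1).
Bottom-up per-node check:
  node 43: h_left=-1, h_right=-1, diff=0 [OK], height=0
  node 34: h_left=-1, h_right=0, diff=1 [OK], height=1
  node 24: h_left=-1, h_right=1, diff=2 [FAIL (|-1-1|=2 > 1)], height=2
  node 21: h_left=-1, h_right=2, diff=3 [FAIL (|-1-2|=3 > 1)], height=3
  node 20: h_left=-1, h_right=3, diff=4 [FAIL (|-1-3|=4 > 1)], height=4
  node 17: h_left=-1, h_right=4, diff=5 [FAIL (|-1-4|=5 > 1)], height=5
  node 16: h_left=-1, h_right=5, diff=6 [FAIL (|-1-5|=6 > 1)], height=6
  node 15: h_left=-1, h_right=6, diff=7 [FAIL (|-1-6|=7 > 1)], height=7
  node 6: h_left=-1, h_right=7, diff=8 [FAIL (|-1-7|=8 > 1)], height=8
Node 24 violates the condition: |-1 - 1| = 2 > 1.
Result: Not balanced


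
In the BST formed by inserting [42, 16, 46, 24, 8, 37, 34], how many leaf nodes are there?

Tree built from: [42, 16, 46, 24, 8, 37, 34]
Tree (level-order array): [42, 16, 46, 8, 24, None, None, None, None, None, 37, 34]
Rule: A leaf has 0 children.
Per-node child counts:
  node 42: 2 child(ren)
  node 16: 2 child(ren)
  node 8: 0 child(ren)
  node 24: 1 child(ren)
  node 37: 1 child(ren)
  node 34: 0 child(ren)
  node 46: 0 child(ren)
Matching nodes: [8, 34, 46]
Count of leaf nodes: 3


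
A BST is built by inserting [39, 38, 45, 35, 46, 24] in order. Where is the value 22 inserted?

Starting tree (level order): [39, 38, 45, 35, None, None, 46, 24]
Insertion path: 39 -> 38 -> 35 -> 24
Result: insert 22 as left child of 24
Final tree (level order): [39, 38, 45, 35, None, None, 46, 24, None, None, None, 22]


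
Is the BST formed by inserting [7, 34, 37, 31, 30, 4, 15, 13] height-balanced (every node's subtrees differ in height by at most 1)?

Tree (level-order array): [7, 4, 34, None, None, 31, 37, 30, None, None, None, 15, None, 13]
Definition: a tree is height-balanced if, at every node, |h(left) - h(right)| <= 1 (empty subtree has height -1).
Bottom-up per-node check:
  node 4: h_left=-1, h_right=-1, diff=0 [OK], height=0
  node 13: h_left=-1, h_right=-1, diff=0 [OK], height=0
  node 15: h_left=0, h_right=-1, diff=1 [OK], height=1
  node 30: h_left=1, h_right=-1, diff=2 [FAIL (|1--1|=2 > 1)], height=2
  node 31: h_left=2, h_right=-1, diff=3 [FAIL (|2--1|=3 > 1)], height=3
  node 37: h_left=-1, h_right=-1, diff=0 [OK], height=0
  node 34: h_left=3, h_right=0, diff=3 [FAIL (|3-0|=3 > 1)], height=4
  node 7: h_left=0, h_right=4, diff=4 [FAIL (|0-4|=4 > 1)], height=5
Node 30 violates the condition: |1 - -1| = 2 > 1.
Result: Not balanced


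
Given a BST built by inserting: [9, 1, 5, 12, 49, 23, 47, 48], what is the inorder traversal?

Tree insertion order: [9, 1, 5, 12, 49, 23, 47, 48]
Tree (level-order array): [9, 1, 12, None, 5, None, 49, None, None, 23, None, None, 47, None, 48]
Inorder traversal: [1, 5, 9, 12, 23, 47, 48, 49]


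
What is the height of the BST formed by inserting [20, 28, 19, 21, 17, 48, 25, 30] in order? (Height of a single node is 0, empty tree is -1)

Insertion order: [20, 28, 19, 21, 17, 48, 25, 30]
Tree (level-order array): [20, 19, 28, 17, None, 21, 48, None, None, None, 25, 30]
Compute height bottom-up (empty subtree = -1):
  height(17) = 1 + max(-1, -1) = 0
  height(19) = 1 + max(0, -1) = 1
  height(25) = 1 + max(-1, -1) = 0
  height(21) = 1 + max(-1, 0) = 1
  height(30) = 1 + max(-1, -1) = 0
  height(48) = 1 + max(0, -1) = 1
  height(28) = 1 + max(1, 1) = 2
  height(20) = 1 + max(1, 2) = 3
Height = 3


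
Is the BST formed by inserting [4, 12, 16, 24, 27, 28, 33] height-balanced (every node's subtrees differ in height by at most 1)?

Tree (level-order array): [4, None, 12, None, 16, None, 24, None, 27, None, 28, None, 33]
Definition: a tree is height-balanced if, at every node, |h(left) - h(right)| <= 1 (empty subtree has height -1).
Bottom-up per-node check:
  node 33: h_left=-1, h_right=-1, diff=0 [OK], height=0
  node 28: h_left=-1, h_right=0, diff=1 [OK], height=1
  node 27: h_left=-1, h_right=1, diff=2 [FAIL (|-1-1|=2 > 1)], height=2
  node 24: h_left=-1, h_right=2, diff=3 [FAIL (|-1-2|=3 > 1)], height=3
  node 16: h_left=-1, h_right=3, diff=4 [FAIL (|-1-3|=4 > 1)], height=4
  node 12: h_left=-1, h_right=4, diff=5 [FAIL (|-1-4|=5 > 1)], height=5
  node 4: h_left=-1, h_right=5, diff=6 [FAIL (|-1-5|=6 > 1)], height=6
Node 27 violates the condition: |-1 - 1| = 2 > 1.
Result: Not balanced


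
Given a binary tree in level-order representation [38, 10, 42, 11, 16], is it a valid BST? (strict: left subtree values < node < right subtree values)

Level-order array: [38, 10, 42, 11, 16]
Validate using subtree bounds (lo, hi): at each node, require lo < value < hi,
then recurse left with hi=value and right with lo=value.
Preorder trace (stopping at first violation):
  at node 38 with bounds (-inf, +inf): OK
  at node 10 with bounds (-inf, 38): OK
  at node 11 with bounds (-inf, 10): VIOLATION
Node 11 violates its bound: not (-inf < 11 < 10).
Result: Not a valid BST


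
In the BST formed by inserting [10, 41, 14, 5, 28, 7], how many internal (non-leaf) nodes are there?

Tree built from: [10, 41, 14, 5, 28, 7]
Tree (level-order array): [10, 5, 41, None, 7, 14, None, None, None, None, 28]
Rule: An internal node has at least one child.
Per-node child counts:
  node 10: 2 child(ren)
  node 5: 1 child(ren)
  node 7: 0 child(ren)
  node 41: 1 child(ren)
  node 14: 1 child(ren)
  node 28: 0 child(ren)
Matching nodes: [10, 5, 41, 14]
Count of internal (non-leaf) nodes: 4


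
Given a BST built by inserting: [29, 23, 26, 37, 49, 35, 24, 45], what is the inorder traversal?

Tree insertion order: [29, 23, 26, 37, 49, 35, 24, 45]
Tree (level-order array): [29, 23, 37, None, 26, 35, 49, 24, None, None, None, 45]
Inorder traversal: [23, 24, 26, 29, 35, 37, 45, 49]


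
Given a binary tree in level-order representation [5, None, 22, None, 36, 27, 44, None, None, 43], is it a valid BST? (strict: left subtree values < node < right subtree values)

Level-order array: [5, None, 22, None, 36, 27, 44, None, None, 43]
Validate using subtree bounds (lo, hi): at each node, require lo < value < hi,
then recurse left with hi=value and right with lo=value.
Preorder trace (stopping at first violation):
  at node 5 with bounds (-inf, +inf): OK
  at node 22 with bounds (5, +inf): OK
  at node 36 with bounds (22, +inf): OK
  at node 27 with bounds (22, 36): OK
  at node 44 with bounds (36, +inf): OK
  at node 43 with bounds (36, 44): OK
No violation found at any node.
Result: Valid BST


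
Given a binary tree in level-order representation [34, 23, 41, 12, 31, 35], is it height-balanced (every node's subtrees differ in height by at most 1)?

Tree (level-order array): [34, 23, 41, 12, 31, 35]
Definition: a tree is height-balanced if, at every node, |h(left) - h(right)| <= 1 (empty subtree has height -1).
Bottom-up per-node check:
  node 12: h_left=-1, h_right=-1, diff=0 [OK], height=0
  node 31: h_left=-1, h_right=-1, diff=0 [OK], height=0
  node 23: h_left=0, h_right=0, diff=0 [OK], height=1
  node 35: h_left=-1, h_right=-1, diff=0 [OK], height=0
  node 41: h_left=0, h_right=-1, diff=1 [OK], height=1
  node 34: h_left=1, h_right=1, diff=0 [OK], height=2
All nodes satisfy the balance condition.
Result: Balanced


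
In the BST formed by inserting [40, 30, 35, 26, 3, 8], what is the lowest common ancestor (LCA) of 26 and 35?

Tree insertion order: [40, 30, 35, 26, 3, 8]
Tree (level-order array): [40, 30, None, 26, 35, 3, None, None, None, None, 8]
In a BST, the LCA of p=26, q=35 is the first node v on the
root-to-leaf path with p <= v <= q (go left if both < v, right if both > v).
Walk from root:
  at 40: both 26 and 35 < 40, go left
  at 30: 26 <= 30 <= 35, this is the LCA
LCA = 30


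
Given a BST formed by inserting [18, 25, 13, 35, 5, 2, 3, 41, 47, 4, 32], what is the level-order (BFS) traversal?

Tree insertion order: [18, 25, 13, 35, 5, 2, 3, 41, 47, 4, 32]
Tree (level-order array): [18, 13, 25, 5, None, None, 35, 2, None, 32, 41, None, 3, None, None, None, 47, None, 4]
BFS from the root, enqueuing left then right child of each popped node:
  queue [18] -> pop 18, enqueue [13, 25], visited so far: [18]
  queue [13, 25] -> pop 13, enqueue [5], visited so far: [18, 13]
  queue [25, 5] -> pop 25, enqueue [35], visited so far: [18, 13, 25]
  queue [5, 35] -> pop 5, enqueue [2], visited so far: [18, 13, 25, 5]
  queue [35, 2] -> pop 35, enqueue [32, 41], visited so far: [18, 13, 25, 5, 35]
  queue [2, 32, 41] -> pop 2, enqueue [3], visited so far: [18, 13, 25, 5, 35, 2]
  queue [32, 41, 3] -> pop 32, enqueue [none], visited so far: [18, 13, 25, 5, 35, 2, 32]
  queue [41, 3] -> pop 41, enqueue [47], visited so far: [18, 13, 25, 5, 35, 2, 32, 41]
  queue [3, 47] -> pop 3, enqueue [4], visited so far: [18, 13, 25, 5, 35, 2, 32, 41, 3]
  queue [47, 4] -> pop 47, enqueue [none], visited so far: [18, 13, 25, 5, 35, 2, 32, 41, 3, 47]
  queue [4] -> pop 4, enqueue [none], visited so far: [18, 13, 25, 5, 35, 2, 32, 41, 3, 47, 4]
Result: [18, 13, 25, 5, 35, 2, 32, 41, 3, 47, 4]


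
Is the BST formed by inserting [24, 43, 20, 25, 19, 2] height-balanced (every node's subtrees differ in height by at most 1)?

Tree (level-order array): [24, 20, 43, 19, None, 25, None, 2]
Definition: a tree is height-balanced if, at every node, |h(left) - h(right)| <= 1 (empty subtree has height -1).
Bottom-up per-node check:
  node 2: h_left=-1, h_right=-1, diff=0 [OK], height=0
  node 19: h_left=0, h_right=-1, diff=1 [OK], height=1
  node 20: h_left=1, h_right=-1, diff=2 [FAIL (|1--1|=2 > 1)], height=2
  node 25: h_left=-1, h_right=-1, diff=0 [OK], height=0
  node 43: h_left=0, h_right=-1, diff=1 [OK], height=1
  node 24: h_left=2, h_right=1, diff=1 [OK], height=3
Node 20 violates the condition: |1 - -1| = 2 > 1.
Result: Not balanced


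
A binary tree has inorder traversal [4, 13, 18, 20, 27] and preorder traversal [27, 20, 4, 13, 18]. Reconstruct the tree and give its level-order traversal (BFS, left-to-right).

Inorder:  [4, 13, 18, 20, 27]
Preorder: [27, 20, 4, 13, 18]
Algorithm: preorder visits root first, so consume preorder in order;
for each root, split the current inorder slice at that value into
left-subtree inorder and right-subtree inorder, then recurse.
Recursive splits:
  root=27; inorder splits into left=[4, 13, 18, 20], right=[]
  root=20; inorder splits into left=[4, 13, 18], right=[]
  root=4; inorder splits into left=[], right=[13, 18]
  root=13; inorder splits into left=[], right=[18]
  root=18; inorder splits into left=[], right=[]
Reconstructed level-order: [27, 20, 4, 13, 18]


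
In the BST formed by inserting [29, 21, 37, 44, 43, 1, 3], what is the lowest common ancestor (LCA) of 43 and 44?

Tree insertion order: [29, 21, 37, 44, 43, 1, 3]
Tree (level-order array): [29, 21, 37, 1, None, None, 44, None, 3, 43]
In a BST, the LCA of p=43, q=44 is the first node v on the
root-to-leaf path with p <= v <= q (go left if both < v, right if both > v).
Walk from root:
  at 29: both 43 and 44 > 29, go right
  at 37: both 43 and 44 > 37, go right
  at 44: 43 <= 44 <= 44, this is the LCA
LCA = 44


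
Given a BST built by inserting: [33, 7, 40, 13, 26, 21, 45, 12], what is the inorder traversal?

Tree insertion order: [33, 7, 40, 13, 26, 21, 45, 12]
Tree (level-order array): [33, 7, 40, None, 13, None, 45, 12, 26, None, None, None, None, 21]
Inorder traversal: [7, 12, 13, 21, 26, 33, 40, 45]


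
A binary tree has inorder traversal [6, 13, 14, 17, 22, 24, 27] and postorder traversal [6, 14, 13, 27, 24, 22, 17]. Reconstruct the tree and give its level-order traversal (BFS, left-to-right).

Inorder:   [6, 13, 14, 17, 22, 24, 27]
Postorder: [6, 14, 13, 27, 24, 22, 17]
Algorithm: postorder visits root last, so walk postorder right-to-left;
each value is the root of the current inorder slice — split it at that
value, recurse on the right subtree first, then the left.
Recursive splits:
  root=17; inorder splits into left=[6, 13, 14], right=[22, 24, 27]
  root=22; inorder splits into left=[], right=[24, 27]
  root=24; inorder splits into left=[], right=[27]
  root=27; inorder splits into left=[], right=[]
  root=13; inorder splits into left=[6], right=[14]
  root=14; inorder splits into left=[], right=[]
  root=6; inorder splits into left=[], right=[]
Reconstructed level-order: [17, 13, 22, 6, 14, 24, 27]


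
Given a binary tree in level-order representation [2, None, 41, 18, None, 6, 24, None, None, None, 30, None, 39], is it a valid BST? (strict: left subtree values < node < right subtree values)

Level-order array: [2, None, 41, 18, None, 6, 24, None, None, None, 30, None, 39]
Validate using subtree bounds (lo, hi): at each node, require lo < value < hi,
then recurse left with hi=value and right with lo=value.
Preorder trace (stopping at first violation):
  at node 2 with bounds (-inf, +inf): OK
  at node 41 with bounds (2, +inf): OK
  at node 18 with bounds (2, 41): OK
  at node 6 with bounds (2, 18): OK
  at node 24 with bounds (18, 41): OK
  at node 30 with bounds (24, 41): OK
  at node 39 with bounds (30, 41): OK
No violation found at any node.
Result: Valid BST


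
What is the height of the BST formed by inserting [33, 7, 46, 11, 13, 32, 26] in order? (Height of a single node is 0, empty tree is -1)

Insertion order: [33, 7, 46, 11, 13, 32, 26]
Tree (level-order array): [33, 7, 46, None, 11, None, None, None, 13, None, 32, 26]
Compute height bottom-up (empty subtree = -1):
  height(26) = 1 + max(-1, -1) = 0
  height(32) = 1 + max(0, -1) = 1
  height(13) = 1 + max(-1, 1) = 2
  height(11) = 1 + max(-1, 2) = 3
  height(7) = 1 + max(-1, 3) = 4
  height(46) = 1 + max(-1, -1) = 0
  height(33) = 1 + max(4, 0) = 5
Height = 5


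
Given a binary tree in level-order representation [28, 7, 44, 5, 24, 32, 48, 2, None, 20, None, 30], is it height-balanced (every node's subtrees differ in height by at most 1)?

Tree (level-order array): [28, 7, 44, 5, 24, 32, 48, 2, None, 20, None, 30]
Definition: a tree is height-balanced if, at every node, |h(left) - h(right)| <= 1 (empty subtree has height -1).
Bottom-up per-node check:
  node 2: h_left=-1, h_right=-1, diff=0 [OK], height=0
  node 5: h_left=0, h_right=-1, diff=1 [OK], height=1
  node 20: h_left=-1, h_right=-1, diff=0 [OK], height=0
  node 24: h_left=0, h_right=-1, diff=1 [OK], height=1
  node 7: h_left=1, h_right=1, diff=0 [OK], height=2
  node 30: h_left=-1, h_right=-1, diff=0 [OK], height=0
  node 32: h_left=0, h_right=-1, diff=1 [OK], height=1
  node 48: h_left=-1, h_right=-1, diff=0 [OK], height=0
  node 44: h_left=1, h_right=0, diff=1 [OK], height=2
  node 28: h_left=2, h_right=2, diff=0 [OK], height=3
All nodes satisfy the balance condition.
Result: Balanced


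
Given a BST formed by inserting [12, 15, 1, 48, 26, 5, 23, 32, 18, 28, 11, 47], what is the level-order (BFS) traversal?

Tree insertion order: [12, 15, 1, 48, 26, 5, 23, 32, 18, 28, 11, 47]
Tree (level-order array): [12, 1, 15, None, 5, None, 48, None, 11, 26, None, None, None, 23, 32, 18, None, 28, 47]
BFS from the root, enqueuing left then right child of each popped node:
  queue [12] -> pop 12, enqueue [1, 15], visited so far: [12]
  queue [1, 15] -> pop 1, enqueue [5], visited so far: [12, 1]
  queue [15, 5] -> pop 15, enqueue [48], visited so far: [12, 1, 15]
  queue [5, 48] -> pop 5, enqueue [11], visited so far: [12, 1, 15, 5]
  queue [48, 11] -> pop 48, enqueue [26], visited so far: [12, 1, 15, 5, 48]
  queue [11, 26] -> pop 11, enqueue [none], visited so far: [12, 1, 15, 5, 48, 11]
  queue [26] -> pop 26, enqueue [23, 32], visited so far: [12, 1, 15, 5, 48, 11, 26]
  queue [23, 32] -> pop 23, enqueue [18], visited so far: [12, 1, 15, 5, 48, 11, 26, 23]
  queue [32, 18] -> pop 32, enqueue [28, 47], visited so far: [12, 1, 15, 5, 48, 11, 26, 23, 32]
  queue [18, 28, 47] -> pop 18, enqueue [none], visited so far: [12, 1, 15, 5, 48, 11, 26, 23, 32, 18]
  queue [28, 47] -> pop 28, enqueue [none], visited so far: [12, 1, 15, 5, 48, 11, 26, 23, 32, 18, 28]
  queue [47] -> pop 47, enqueue [none], visited so far: [12, 1, 15, 5, 48, 11, 26, 23, 32, 18, 28, 47]
Result: [12, 1, 15, 5, 48, 11, 26, 23, 32, 18, 28, 47]
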